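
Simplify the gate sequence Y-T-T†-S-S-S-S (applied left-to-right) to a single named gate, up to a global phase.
Y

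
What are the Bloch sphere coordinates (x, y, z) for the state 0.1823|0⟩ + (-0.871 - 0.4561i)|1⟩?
(-0.3176, -0.1663, -0.9334)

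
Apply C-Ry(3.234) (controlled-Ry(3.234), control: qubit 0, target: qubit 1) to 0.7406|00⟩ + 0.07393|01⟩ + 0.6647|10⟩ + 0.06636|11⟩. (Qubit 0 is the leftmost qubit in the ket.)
0.7406|00⟩ + 0.07393|01⟩ - 0.09699|10⟩ + 0.6609|11⟩

C-Ry(3.234) leaves the control-|0⟩ kets |00⟩, |01⟩ unchanged and applies Ry(3.234) to qubit 1 on the control-|1⟩ pair (|10⟩, |11⟩).
Ry(3.234) = [[cos(θ/2), −sin(θ/2)], [sin(θ/2), cos(θ/2)]]; θ = 3.234, cos(θ/2) ≈ -0.0461872, sin(θ/2) ≈ 0.998933.
With a = amp(|10⟩) = 0.6647 and b = amp(|11⟩) = 0.06636:
new amp(|10⟩) = (-0.0461872)·a + (-0.998933)·b = -0.09699
new amp(|11⟩) = (0.998933)·a + (-0.0461872)·b = 0.6609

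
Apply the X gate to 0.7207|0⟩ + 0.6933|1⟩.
0.6933|0⟩ + 0.7207|1⟩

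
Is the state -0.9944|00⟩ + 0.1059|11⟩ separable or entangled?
Entangled

Writing the state as a|00⟩ + b|01⟩ + c|10⟩ + d|11⟩, it is a product state iff ad − bc = 0.
Here (a, b, c, d) = (-0.9944, 0, 0, 0.1059): ad − bc = (-0.9944)(0.1059) − (0)(0) = -0.1053 ≠ 0, so the state is entangled.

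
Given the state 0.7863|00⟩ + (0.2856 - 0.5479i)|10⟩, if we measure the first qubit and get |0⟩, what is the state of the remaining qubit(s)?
|0⟩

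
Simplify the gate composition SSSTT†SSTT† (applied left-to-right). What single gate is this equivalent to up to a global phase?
S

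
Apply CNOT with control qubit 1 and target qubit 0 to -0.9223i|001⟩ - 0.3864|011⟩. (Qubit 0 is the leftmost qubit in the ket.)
-0.9223i|001⟩ - 0.3864|111⟩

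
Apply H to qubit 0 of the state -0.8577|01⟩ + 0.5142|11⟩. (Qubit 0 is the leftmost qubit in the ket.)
-0.2429|01⟩ - 0.9701|11⟩

H on qubit 0 mixes each pair of kets that differ only in qubit 0: amplitudes (a, b) of (|…0…⟩, |…1…⟩) become ((a + b)/√2, (a − b)/√2). Kets absent from the input have amplitude 0.
(|01⟩, |11⟩): (a, b) = (-0.8577, 0.5142) → (-0.2429, -0.9701)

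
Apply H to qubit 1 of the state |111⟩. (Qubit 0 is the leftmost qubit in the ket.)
1/√2|101⟩ - 1/√2|111⟩

H on qubit 1 mixes each pair of kets that differ only in qubit 1: amplitudes (a, b) of (|…0…⟩, |…1…⟩) become ((a + b)/√2, (a − b)/√2). Kets absent from the input have amplitude 0.
(|101⟩, |111⟩): (a, b) = (0, 1) → (1/√2, -1/√2)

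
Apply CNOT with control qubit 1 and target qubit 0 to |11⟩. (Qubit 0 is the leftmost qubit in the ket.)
|01⟩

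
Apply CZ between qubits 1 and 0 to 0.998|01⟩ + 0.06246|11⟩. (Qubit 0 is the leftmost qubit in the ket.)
0.998|01⟩ - 0.06246|11⟩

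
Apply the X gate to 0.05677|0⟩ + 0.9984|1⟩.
0.9984|0⟩ + 0.05677|1⟩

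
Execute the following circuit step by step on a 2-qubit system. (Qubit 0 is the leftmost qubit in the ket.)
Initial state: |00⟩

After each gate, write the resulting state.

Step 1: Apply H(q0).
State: 1/√2|00⟩ + 1/√2|10⟩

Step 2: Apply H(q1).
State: 1/2|00⟩ + 1/2|01⟩ + 1/2|10⟩ + 1/2|11⟩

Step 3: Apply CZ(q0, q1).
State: 1/2|00⟩ + 1/2|01⟩ + 1/2|10⟩ - 1/2|11⟩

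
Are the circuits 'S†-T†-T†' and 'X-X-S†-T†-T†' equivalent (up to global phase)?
Yes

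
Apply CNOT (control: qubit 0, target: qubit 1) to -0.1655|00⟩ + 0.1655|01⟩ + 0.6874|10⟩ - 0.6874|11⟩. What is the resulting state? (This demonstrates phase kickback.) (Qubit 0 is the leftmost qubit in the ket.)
-0.1655|00⟩ + 0.1655|01⟩ - 0.6874|10⟩ + 0.6874|11⟩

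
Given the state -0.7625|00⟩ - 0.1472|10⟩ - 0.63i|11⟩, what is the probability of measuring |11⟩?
0.3969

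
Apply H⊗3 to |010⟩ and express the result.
1/√8|000⟩ + 1/√8|001⟩ - 1/√8|010⟩ - 1/√8|011⟩ + 1/√8|100⟩ + 1/√8|101⟩ - 1/√8|110⟩ - 1/√8|111⟩

H⊗3 gives amp(|y⟩) = (1/2√2) Σ_x (−1)^(x·y) amp(|x⟩), where x·y is the number of positions in which both x and y have a 1.
|000⟩: (1)/(2√2) = 1/√8
|001⟩: (1)/(2√2) = 1/√8
|010⟩: (-1)/(2√2) = -1/√8
|011⟩: (-1)/(2√2) = -1/√8
|100⟩: (1)/(2√2) = 1/√8
|101⟩: (1)/(2√2) = 1/√8
|110⟩: (-1)/(2√2) = -1/√8
|111⟩: (-1)/(2√2) = -1/√8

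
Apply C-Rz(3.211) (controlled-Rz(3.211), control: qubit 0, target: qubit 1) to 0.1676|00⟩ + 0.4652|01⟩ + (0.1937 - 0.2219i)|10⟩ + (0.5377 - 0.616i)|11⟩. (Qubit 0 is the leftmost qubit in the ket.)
0.1676|00⟩ + 0.4652|01⟩ + (-0.2285 - 0.1859i)|10⟩ + (0.597 + 0.5587i)|11⟩

C-Rz(3.211) leaves the control-|0⟩ kets |00⟩, |01⟩ unchanged and applies Rz(3.211) to qubit 1 on the control-|1⟩ pair (|10⟩, |11⟩).
Rz(3.211) = [[e^(−iθ/2), 0], [0, e^(iθ/2)]] with e^(±iθ/2) = cos(θ/2) ± i·sin(θ/2); θ = 3.211, cos(θ/2) ≈ -0.0346967, sin(θ/2) ≈ 0.999398.
With a = amp(|10⟩) = (0.1937 - 0.2219i) and b = amp(|11⟩) = (0.5377 - 0.616i):
new amp(|10⟩) = (-0.0346967 - 0.999398i)·a = (-0.2285 - 0.1859i)
new amp(|11⟩) = (-0.0346967 + 0.999398i)·b = (0.597 + 0.5587i)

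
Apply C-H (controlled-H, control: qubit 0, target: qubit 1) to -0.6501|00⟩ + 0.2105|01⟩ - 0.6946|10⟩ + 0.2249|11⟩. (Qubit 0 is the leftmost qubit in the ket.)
-0.6501|00⟩ + 0.2105|01⟩ - 0.3321|10⟩ - 0.6502|11⟩

C-H leaves the control-|0⟩ kets |00⟩, |01⟩ unchanged and applies H to qubit 1 on the control-|1⟩ pair (|10⟩, |11⟩).
H = [[1/√2, 1/√2], [1/√2, -1/√2]].
With a = amp(|10⟩) = -0.6946 and b = amp(|11⟩) = 0.2249:
new amp(|10⟩) = (1/√2)·a + (1/√2)·b = -0.3321
new amp(|11⟩) = (1/√2)·a + (-1/√2)·b = -0.6502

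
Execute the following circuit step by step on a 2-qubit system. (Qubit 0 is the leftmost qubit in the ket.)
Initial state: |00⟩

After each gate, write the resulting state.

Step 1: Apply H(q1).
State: 1/√2|00⟩ + 1/√2|01⟩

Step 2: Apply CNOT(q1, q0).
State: 1/√2|00⟩ + 1/√2|11⟩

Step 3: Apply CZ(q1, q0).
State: 1/√2|00⟩ - 1/√2|11⟩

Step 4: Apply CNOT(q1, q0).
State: 1/√2|00⟩ - 1/√2|01⟩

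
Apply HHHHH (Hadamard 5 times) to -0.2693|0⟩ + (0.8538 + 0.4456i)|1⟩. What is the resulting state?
(0.4133 + 0.3151i)|0⟩ + (-0.7942 - 0.3151i)|1⟩

H² = I, so H^5 = H: a single Hadamard. With (a, b) = (-0.2693, (0.8538 + 0.4456i)), H gives ((a + b)/√2, (a − b)/√2) = ((0.4133 + 0.3151i), (-0.7942 - 0.3151i)).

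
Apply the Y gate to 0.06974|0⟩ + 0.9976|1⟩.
-0.9976i|0⟩ + 0.06974i|1⟩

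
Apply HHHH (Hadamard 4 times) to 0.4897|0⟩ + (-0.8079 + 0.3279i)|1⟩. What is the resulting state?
0.4897|0⟩ + (-0.8079 + 0.3279i)|1⟩

H² = I, so an even number of Hadamards cancels: H^4 = I and the state is unchanged.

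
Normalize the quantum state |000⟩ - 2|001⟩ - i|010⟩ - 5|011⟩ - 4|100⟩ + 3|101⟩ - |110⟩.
0.1325|000⟩ - 0.2649|001⟩ - 0.1325i|010⟩ - 0.6623|011⟩ - 0.5298|100⟩ + 0.3974|101⟩ - 0.1325|110⟩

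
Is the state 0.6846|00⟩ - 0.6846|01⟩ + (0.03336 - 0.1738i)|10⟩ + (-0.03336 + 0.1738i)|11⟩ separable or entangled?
Separable

Writing the state as a|00⟩ + b|01⟩ + c|10⟩ + d|11⟩, it is a product state iff ad − bc = 0.
Here (a, b, c, d) = (0.6846, -0.6846, (0.03336 - 0.1738i), (-0.03336 + 0.1738i)): ad − bc = (0.6846)(-0.03336 + 0.1738i) − (-0.6846)(0.03336 - 0.1738i) = 0, so the state is separable.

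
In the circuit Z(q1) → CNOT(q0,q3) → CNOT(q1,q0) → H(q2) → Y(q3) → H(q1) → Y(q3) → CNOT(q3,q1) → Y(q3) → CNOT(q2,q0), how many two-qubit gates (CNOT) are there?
4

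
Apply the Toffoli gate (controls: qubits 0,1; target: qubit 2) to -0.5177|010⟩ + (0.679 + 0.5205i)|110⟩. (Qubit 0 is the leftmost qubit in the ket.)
-0.5177|010⟩ + (0.679 + 0.5205i)|111⟩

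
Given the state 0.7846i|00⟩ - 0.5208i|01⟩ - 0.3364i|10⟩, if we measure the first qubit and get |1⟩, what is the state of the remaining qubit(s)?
-i|0⟩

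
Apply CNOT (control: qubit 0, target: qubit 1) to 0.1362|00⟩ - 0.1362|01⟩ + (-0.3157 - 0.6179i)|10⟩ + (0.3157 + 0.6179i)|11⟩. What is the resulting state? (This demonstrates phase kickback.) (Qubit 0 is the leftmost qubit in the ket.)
0.1362|00⟩ - 0.1362|01⟩ + (0.3157 + 0.6179i)|10⟩ + (-0.3157 - 0.6179i)|11⟩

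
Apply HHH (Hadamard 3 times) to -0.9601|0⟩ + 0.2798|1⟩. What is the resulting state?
-0.481|0⟩ - 0.8767|1⟩

H² = I, so H^3 = H: a single Hadamard. With (a, b) = (-0.9601, 0.2798), H gives ((a + b)/√2, (a − b)/√2) = (-0.481, -0.8767).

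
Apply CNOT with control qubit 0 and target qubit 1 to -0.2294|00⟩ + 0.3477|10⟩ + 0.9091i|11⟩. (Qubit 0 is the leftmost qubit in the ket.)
-0.2294|00⟩ + 0.9091i|10⟩ + 0.3477|11⟩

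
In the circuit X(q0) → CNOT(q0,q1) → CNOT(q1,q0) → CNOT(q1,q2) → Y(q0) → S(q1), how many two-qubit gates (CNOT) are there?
3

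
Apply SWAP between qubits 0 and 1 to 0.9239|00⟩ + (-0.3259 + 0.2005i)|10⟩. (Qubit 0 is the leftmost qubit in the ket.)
0.9239|00⟩ + (-0.3259 + 0.2005i)|01⟩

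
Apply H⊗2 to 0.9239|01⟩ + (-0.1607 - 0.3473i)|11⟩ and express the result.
(0.3816 - 0.1737i)|00⟩ + (-0.3816 + 0.1737i)|01⟩ + (0.5423 + 0.1737i)|10⟩ + (-0.5423 - 0.1737i)|11⟩

H⊗2 gives amp(|y⟩) = (1/2) Σ_x (−1)^(x·y) amp(|x⟩), where x·y is the number of positions in which both x and y have a 1.
|00⟩: (0.9239 + (-0.1607 - 0.3473i))/2 = (0.3816 - 0.1737i)
|01⟩: (-0.9239 - (-0.1607 - 0.3473i))/2 = (-0.3816 + 0.1737i)
|10⟩: (0.9239 - (-0.1607 - 0.3473i))/2 = (0.5423 + 0.1737i)
|11⟩: (-0.9239 + (-0.1607 - 0.3473i))/2 = (-0.5423 - 0.1737i)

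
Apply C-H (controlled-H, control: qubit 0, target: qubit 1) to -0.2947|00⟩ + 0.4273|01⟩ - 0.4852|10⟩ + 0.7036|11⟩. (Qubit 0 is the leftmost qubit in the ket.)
-0.2947|00⟩ + 0.4273|01⟩ + 0.1544|10⟩ - 0.8406|11⟩

C-H leaves the control-|0⟩ kets |00⟩, |01⟩ unchanged and applies H to qubit 1 on the control-|1⟩ pair (|10⟩, |11⟩).
H = [[1/√2, 1/√2], [1/√2, -1/√2]].
With a = amp(|10⟩) = -0.4852 and b = amp(|11⟩) = 0.7036:
new amp(|10⟩) = (1/√2)·a + (1/√2)·b = 0.1544
new amp(|11⟩) = (1/√2)·a + (-1/√2)·b = -0.8406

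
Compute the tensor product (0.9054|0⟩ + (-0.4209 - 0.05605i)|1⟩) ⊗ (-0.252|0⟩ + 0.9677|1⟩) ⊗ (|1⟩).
-0.2282|001⟩ + 0.8762|011⟩ + (0.1061 + 0.01412i)|101⟩ + (-0.4073 - 0.05424i)|111⟩

amp(|b₁b₂…⟩) = product of the factor amplitudes for bits b₁, b₂, …; only kets whose every factor amplitude is nonzero survive.
|001⟩: (0.9054)(-0.252)(1) = -0.2282
|011⟩: (0.9054)(0.9677)(1) = 0.8762
|101⟩: (-0.4209 - 0.05605i)(-0.252)(1) = (0.1061 + 0.01412i)
|111⟩: (-0.4209 - 0.05605i)(0.9677)(1) = (-0.4073 - 0.05424i)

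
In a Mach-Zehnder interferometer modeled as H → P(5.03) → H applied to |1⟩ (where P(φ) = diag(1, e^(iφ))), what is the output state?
(0.3439 + 0.475i)|0⟩ + (0.6561 - 0.475i)|1⟩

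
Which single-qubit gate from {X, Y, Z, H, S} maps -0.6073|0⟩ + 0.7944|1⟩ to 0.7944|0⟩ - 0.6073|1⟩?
X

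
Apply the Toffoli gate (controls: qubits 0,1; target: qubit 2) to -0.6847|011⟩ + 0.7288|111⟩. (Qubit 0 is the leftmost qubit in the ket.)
-0.6847|011⟩ + 0.7288|110⟩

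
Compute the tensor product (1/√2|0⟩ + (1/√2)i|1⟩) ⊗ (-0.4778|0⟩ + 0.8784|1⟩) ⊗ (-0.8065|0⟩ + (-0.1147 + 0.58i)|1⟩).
0.2725|000⟩ + (0.03875 - 0.196i)|001⟩ - 0.5009|010⟩ + (-0.07124 + 0.3603i)|011⟩ + 0.2725i|100⟩ + (0.196 + 0.03875i)|101⟩ - 0.5009i|110⟩ + (-0.3603 - 0.07124i)|111⟩

amp(|b₁b₂…⟩) = product of the factor amplitudes for bits b₁, b₂, …; only kets whose every factor amplitude is nonzero survive.
|000⟩: (1/√2)(-0.4778)(-0.8065) = 0.2725
|001⟩: (1/√2)(-0.4778)(-0.1147 + 0.58i) = (0.03875 - 0.196i)
|010⟩: (1/√2)(0.8784)(-0.8065) = -0.5009
|011⟩: (1/√2)(0.8784)(-0.1147 + 0.58i) = (-0.07124 + 0.3603i)
|100⟩: ((1/√2)i)(-0.4778)(-0.8065) = 0.2725i
|101⟩: ((1/√2)i)(-0.4778)(-0.1147 + 0.58i) = (0.196 + 0.03875i)
|110⟩: ((1/√2)i)(0.8784)(-0.8065) = -0.5009i
|111⟩: ((1/√2)i)(0.8784)(-0.1147 + 0.58i) = (-0.3603 - 0.07124i)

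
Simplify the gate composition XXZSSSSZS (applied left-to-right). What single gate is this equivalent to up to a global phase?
S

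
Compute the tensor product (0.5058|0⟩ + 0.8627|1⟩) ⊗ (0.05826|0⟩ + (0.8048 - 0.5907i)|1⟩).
0.02947|00⟩ + (0.4071 - 0.2988i)|01⟩ + 0.05026|10⟩ + (0.6943 - 0.5096i)|11⟩

amp(|b₁b₂…⟩) = product of the factor amplitudes for bits b₁, b₂, …; only kets whose every factor amplitude is nonzero survive.
|00⟩: (0.5058)(0.05826) = 0.02947
|01⟩: (0.5058)(0.8048 - 0.5907i) = (0.4071 - 0.2988i)
|10⟩: (0.8627)(0.05826) = 0.05026
|11⟩: (0.8627)(0.8048 - 0.5907i) = (0.6943 - 0.5096i)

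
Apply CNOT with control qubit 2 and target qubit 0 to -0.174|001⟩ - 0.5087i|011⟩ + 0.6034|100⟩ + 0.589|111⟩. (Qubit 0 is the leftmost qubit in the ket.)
0.589|011⟩ + 0.6034|100⟩ - 0.174|101⟩ - 0.5087i|111⟩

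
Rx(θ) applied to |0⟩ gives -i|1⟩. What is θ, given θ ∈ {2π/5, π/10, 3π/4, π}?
π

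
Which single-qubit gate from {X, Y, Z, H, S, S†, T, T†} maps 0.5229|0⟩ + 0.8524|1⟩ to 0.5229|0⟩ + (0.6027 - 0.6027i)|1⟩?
T†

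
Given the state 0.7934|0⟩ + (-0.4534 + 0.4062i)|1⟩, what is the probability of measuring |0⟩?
0.6295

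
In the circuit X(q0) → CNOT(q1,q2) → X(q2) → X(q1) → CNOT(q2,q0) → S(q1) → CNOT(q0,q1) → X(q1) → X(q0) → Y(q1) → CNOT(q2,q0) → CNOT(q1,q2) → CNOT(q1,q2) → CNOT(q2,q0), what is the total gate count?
14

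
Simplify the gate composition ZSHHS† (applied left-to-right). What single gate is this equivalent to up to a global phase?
Z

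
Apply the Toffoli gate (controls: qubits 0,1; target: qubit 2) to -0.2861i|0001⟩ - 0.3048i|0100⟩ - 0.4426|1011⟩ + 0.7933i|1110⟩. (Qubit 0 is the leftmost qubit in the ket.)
-0.2861i|0001⟩ - 0.3048i|0100⟩ - 0.4426|1011⟩ + 0.7933i|1100⟩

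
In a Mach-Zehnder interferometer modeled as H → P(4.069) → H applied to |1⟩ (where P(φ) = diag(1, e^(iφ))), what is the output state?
(0.8 + 0.4i)|0⟩ + (0.2 - 0.4i)|1⟩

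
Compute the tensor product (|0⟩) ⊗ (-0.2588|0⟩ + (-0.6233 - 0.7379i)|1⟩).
-0.2588|00⟩ + (-0.6233 - 0.7379i)|01⟩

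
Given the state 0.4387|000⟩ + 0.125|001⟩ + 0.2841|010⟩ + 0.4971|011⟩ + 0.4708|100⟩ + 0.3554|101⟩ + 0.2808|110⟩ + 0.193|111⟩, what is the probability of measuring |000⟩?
0.1925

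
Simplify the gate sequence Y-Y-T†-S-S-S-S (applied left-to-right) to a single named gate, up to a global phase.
T†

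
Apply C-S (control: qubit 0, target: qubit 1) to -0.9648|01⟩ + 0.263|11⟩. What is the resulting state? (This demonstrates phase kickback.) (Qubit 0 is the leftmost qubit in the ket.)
-0.9648|01⟩ + 0.263i|11⟩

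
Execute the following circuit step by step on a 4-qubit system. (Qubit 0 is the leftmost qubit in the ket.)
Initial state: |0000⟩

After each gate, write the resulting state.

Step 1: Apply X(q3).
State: |0001⟩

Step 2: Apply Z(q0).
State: |0001⟩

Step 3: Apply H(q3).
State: 1/√2|0000⟩ - 1/√2|0001⟩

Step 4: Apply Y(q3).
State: (1/√2)i|0000⟩ + (1/√2)i|0001⟩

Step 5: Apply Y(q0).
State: -1/√2|1000⟩ - 1/√2|1001⟩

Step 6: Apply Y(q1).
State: -(1/√2)i|1100⟩ - (1/√2)i|1101⟩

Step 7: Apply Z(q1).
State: (1/√2)i|1100⟩ + (1/√2)i|1101⟩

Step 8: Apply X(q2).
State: (1/√2)i|1110⟩ + (1/√2)i|1111⟩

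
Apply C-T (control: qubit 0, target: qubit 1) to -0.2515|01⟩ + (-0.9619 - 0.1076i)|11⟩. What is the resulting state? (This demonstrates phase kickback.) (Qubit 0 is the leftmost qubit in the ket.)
-0.2515|01⟩ + (-0.6041 - 0.7563i)|11⟩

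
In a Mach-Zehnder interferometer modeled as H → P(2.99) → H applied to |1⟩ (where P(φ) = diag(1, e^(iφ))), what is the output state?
(0.9943 - 0.07551i)|0⟩ + (0.005734 + 0.07551i)|1⟩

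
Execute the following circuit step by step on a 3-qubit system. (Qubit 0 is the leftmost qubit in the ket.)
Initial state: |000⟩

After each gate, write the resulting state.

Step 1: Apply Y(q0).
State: i|100⟩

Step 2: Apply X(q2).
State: i|101⟩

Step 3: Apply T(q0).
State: (-1/√2 + (1/√2)i)|101⟩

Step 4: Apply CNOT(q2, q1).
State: (-1/√2 + (1/√2)i)|111⟩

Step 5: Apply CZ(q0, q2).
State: (1/√2 - (1/√2)i)|111⟩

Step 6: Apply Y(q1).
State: (-1/√2 - (1/√2)i)|101⟩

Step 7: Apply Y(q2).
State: (-1/√2 + (1/√2)i)|100⟩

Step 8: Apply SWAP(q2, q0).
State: (-1/√2 + (1/√2)i)|001⟩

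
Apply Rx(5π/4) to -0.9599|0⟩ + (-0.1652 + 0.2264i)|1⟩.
(0.5765 + 0.1526i)|0⟩ + (0.06322 + 0.8002i)|1⟩

Rx(5π/4) = [[cos(θ/2), −i·sin(θ/2)], [−i·sin(θ/2), cos(θ/2)]]; θ = 5π/4, cos(θ/2) ≈ -0.382683, sin(θ/2) ≈ 0.92388.
With a = amp(|0⟩) = -0.9599 and b = amp(|1⟩) = (-0.1652 + 0.2264i):
new amp(|0⟩) = (-0.382683)·a + (-0.92388i)·b = (0.5765 + 0.1526i)
new amp(|1⟩) = (-0.92388i)·a + (-0.382683)·b = (0.06322 + 0.8002i)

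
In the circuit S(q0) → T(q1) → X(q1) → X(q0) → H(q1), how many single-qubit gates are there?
5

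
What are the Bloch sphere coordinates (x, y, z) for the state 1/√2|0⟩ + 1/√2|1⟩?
(1, 0, 0)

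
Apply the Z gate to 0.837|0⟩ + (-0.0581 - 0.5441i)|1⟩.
0.837|0⟩ + (0.0581 + 0.5441i)|1⟩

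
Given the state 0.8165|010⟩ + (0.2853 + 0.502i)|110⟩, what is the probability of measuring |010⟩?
0.6667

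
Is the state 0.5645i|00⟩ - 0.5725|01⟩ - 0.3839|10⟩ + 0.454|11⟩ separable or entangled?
Entangled

Writing the state as a|00⟩ + b|01⟩ + c|10⟩ + d|11⟩, it is a product state iff ad − bc = 0.
Here (a, b, c, d) = (0.5645i, -0.5725, -0.3839, 0.454): ad − bc = (0.5645i)(0.454) − (-0.5725)(-0.3839) = (-0.2198 + 0.2563i) ≠ 0, so the state is entangled.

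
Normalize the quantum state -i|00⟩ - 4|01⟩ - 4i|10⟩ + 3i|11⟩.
-0.1543i|00⟩ - 0.6172|01⟩ - 0.6172i|10⟩ + 0.4629i|11⟩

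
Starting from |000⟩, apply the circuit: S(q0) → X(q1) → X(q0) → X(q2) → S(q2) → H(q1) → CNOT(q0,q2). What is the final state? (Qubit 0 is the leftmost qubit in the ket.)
(1/√2)i|100⟩ - (1/√2)i|110⟩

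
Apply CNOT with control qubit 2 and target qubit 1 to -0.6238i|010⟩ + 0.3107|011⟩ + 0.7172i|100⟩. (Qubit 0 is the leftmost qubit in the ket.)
0.3107|001⟩ - 0.6238i|010⟩ + 0.7172i|100⟩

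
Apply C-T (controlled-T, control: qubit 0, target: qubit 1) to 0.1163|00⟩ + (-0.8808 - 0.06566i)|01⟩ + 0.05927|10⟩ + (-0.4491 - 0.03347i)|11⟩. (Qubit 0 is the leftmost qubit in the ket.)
0.1163|00⟩ + (-0.8808 - 0.06566i)|01⟩ + 0.05927|10⟩ + (-0.2939 - 0.3412i)|11⟩

C-T leaves the control-|0⟩ kets |00⟩, |01⟩ unchanged and applies T to qubit 1 on the control-|1⟩ pair (|10⟩, |11⟩).
T = [[1, 0], [0, (1/√2 + (1/√2)i)]].
With a = amp(|10⟩) = 0.05927 and b = amp(|11⟩) = (-0.4491 - 0.03347i):
new amp(|10⟩) = (1)·a = 0.05927
new amp(|11⟩) = (1/√2 + (1/√2)i)·b = (-0.2939 - 0.3412i)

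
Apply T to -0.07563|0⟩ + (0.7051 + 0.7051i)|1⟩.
-0.07563|0⟩ + 0.9972i|1⟩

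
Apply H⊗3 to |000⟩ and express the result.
1/√8|000⟩ + 1/√8|001⟩ + 1/√8|010⟩ + 1/√8|011⟩ + 1/√8|100⟩ + 1/√8|101⟩ + 1/√8|110⟩ + 1/√8|111⟩

H⊗3 gives amp(|y⟩) = (1/2√2) Σ_x (−1)^(x·y) amp(|x⟩), where x·y is the number of positions in which both x and y have a 1.
|000⟩: (1)/(2√2) = 1/√8
|001⟩: (1)/(2√2) = 1/√8
|010⟩: (1)/(2√2) = 1/√8
|011⟩: (1)/(2√2) = 1/√8
|100⟩: (1)/(2√2) = 1/√8
|101⟩: (1)/(2√2) = 1/√8
|110⟩: (1)/(2√2) = 1/√8
|111⟩: (1)/(2√2) = 1/√8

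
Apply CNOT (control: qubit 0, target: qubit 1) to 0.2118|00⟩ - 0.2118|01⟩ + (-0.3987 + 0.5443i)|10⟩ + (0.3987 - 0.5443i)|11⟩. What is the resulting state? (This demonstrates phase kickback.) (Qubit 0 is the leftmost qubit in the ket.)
0.2118|00⟩ - 0.2118|01⟩ + (0.3987 - 0.5443i)|10⟩ + (-0.3987 + 0.5443i)|11⟩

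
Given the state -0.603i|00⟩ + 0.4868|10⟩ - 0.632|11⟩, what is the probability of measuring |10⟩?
0.237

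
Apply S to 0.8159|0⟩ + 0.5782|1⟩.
0.8159|0⟩ + 0.5782i|1⟩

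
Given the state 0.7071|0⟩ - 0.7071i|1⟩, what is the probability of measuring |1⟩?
0.5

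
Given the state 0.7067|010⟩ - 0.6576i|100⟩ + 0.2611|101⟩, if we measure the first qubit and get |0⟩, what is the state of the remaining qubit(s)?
|10⟩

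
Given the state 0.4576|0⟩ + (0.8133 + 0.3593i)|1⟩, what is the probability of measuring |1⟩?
0.7906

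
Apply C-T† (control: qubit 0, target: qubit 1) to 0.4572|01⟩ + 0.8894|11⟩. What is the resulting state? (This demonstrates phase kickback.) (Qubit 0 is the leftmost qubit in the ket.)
0.4572|01⟩ + (0.6289 - 0.6289i)|11⟩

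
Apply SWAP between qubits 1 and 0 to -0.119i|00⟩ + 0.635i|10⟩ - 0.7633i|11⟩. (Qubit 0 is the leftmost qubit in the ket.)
-0.119i|00⟩ + 0.635i|01⟩ - 0.7633i|11⟩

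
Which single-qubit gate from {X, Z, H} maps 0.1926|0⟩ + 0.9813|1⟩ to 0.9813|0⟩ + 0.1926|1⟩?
X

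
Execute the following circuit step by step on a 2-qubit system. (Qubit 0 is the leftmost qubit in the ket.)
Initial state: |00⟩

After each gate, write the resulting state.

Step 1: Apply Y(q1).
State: i|01⟩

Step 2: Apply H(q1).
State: (1/√2)i|00⟩ - (1/√2)i|01⟩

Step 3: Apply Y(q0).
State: -1/√2|10⟩ + 1/√2|11⟩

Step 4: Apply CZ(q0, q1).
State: -1/√2|10⟩ - 1/√2|11⟩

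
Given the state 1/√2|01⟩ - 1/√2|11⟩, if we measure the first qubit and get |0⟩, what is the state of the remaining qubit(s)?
|1⟩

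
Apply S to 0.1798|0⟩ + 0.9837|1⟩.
0.1798|0⟩ + 0.9837i|1⟩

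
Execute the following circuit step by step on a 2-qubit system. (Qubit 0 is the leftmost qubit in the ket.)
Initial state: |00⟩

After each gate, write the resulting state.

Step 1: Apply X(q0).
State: |10⟩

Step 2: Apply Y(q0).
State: -i|00⟩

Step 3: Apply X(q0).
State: -i|10⟩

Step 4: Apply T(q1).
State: -i|10⟩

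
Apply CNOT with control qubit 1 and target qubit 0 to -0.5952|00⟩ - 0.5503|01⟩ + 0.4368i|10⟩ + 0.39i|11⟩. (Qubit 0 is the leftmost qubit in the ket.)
-0.5952|00⟩ + 0.39i|01⟩ + 0.4368i|10⟩ - 0.5503|11⟩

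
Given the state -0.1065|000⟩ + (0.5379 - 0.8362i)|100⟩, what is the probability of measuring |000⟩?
0.01134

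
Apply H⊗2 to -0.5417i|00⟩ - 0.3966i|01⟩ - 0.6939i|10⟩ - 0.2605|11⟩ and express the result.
(-0.1303 - 0.8161i)|00⟩ + (0.1303 - 0.4195i)|01⟩ + (0.1303 - 0.1222i)|10⟩ + (-0.1303 + 0.2744i)|11⟩

H⊗2 gives amp(|y⟩) = (1/2) Σ_x (−1)^(x·y) amp(|x⟩), where x·y is the number of positions in which both x and y have a 1.
|00⟩: (-0.5417i - 0.3966i - 0.6939i - 0.2605)/2 = (-0.1303 - 0.8161i)
|01⟩: (-0.5417i + 0.3966i - 0.6939i + 0.2605)/2 = (0.1303 - 0.4195i)
|10⟩: (-0.5417i - 0.3966i + 0.6939i + 0.2605)/2 = (0.1303 - 0.1222i)
|11⟩: (-0.5417i + 0.3966i + 0.6939i - 0.2605)/2 = (-0.1303 + 0.2744i)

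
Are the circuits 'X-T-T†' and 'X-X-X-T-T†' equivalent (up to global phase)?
Yes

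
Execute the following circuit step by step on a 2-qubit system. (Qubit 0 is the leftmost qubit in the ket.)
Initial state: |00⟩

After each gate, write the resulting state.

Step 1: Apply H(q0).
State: 1/√2|00⟩ + 1/√2|10⟩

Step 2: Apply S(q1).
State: 1/√2|00⟩ + 1/√2|10⟩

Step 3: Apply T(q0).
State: 1/√2|00⟩ + (1/2 + (1/2)i)|10⟩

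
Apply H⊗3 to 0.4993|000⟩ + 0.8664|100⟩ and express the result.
0.4828|000⟩ + 0.4828|001⟩ + 0.4828|010⟩ + 0.4828|011⟩ - 0.1298|100⟩ - 0.1298|101⟩ - 0.1298|110⟩ - 0.1298|111⟩

H⊗3 gives amp(|y⟩) = (1/2√2) Σ_x (−1)^(x·y) amp(|x⟩), where x·y is the number of positions in which both x and y have a 1.
|000⟩: (0.4993 + 0.8664)/(2√2) = 0.4828
|001⟩: (0.4993 + 0.8664)/(2√2) = 0.4828
|010⟩: (0.4993 + 0.8664)/(2√2) = 0.4828
|011⟩: (0.4993 + 0.8664)/(2√2) = 0.4828
|100⟩: (0.4993 - 0.8664)/(2√2) = -0.1298
|101⟩: (0.4993 - 0.8664)/(2√2) = -0.1298
|110⟩: (0.4993 - 0.8664)/(2√2) = -0.1298
|111⟩: (0.4993 - 0.8664)/(2√2) = -0.1298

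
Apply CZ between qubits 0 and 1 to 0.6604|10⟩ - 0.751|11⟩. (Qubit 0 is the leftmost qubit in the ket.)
0.6604|10⟩ + 0.751|11⟩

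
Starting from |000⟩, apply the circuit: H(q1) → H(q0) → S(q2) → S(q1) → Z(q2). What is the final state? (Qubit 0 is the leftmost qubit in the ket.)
1/2|000⟩ + (1/2)i|010⟩ + 1/2|100⟩ + (1/2)i|110⟩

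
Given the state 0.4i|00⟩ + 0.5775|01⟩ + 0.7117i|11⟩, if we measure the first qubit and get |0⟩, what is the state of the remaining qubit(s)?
0.5694i|0⟩ + 0.8221|1⟩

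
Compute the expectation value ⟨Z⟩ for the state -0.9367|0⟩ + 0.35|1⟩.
0.7549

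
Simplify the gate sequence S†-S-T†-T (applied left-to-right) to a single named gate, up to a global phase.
I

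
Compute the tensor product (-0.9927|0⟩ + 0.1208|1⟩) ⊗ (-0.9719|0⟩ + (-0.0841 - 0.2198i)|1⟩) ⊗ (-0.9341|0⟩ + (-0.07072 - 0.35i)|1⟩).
-0.9012|000⟩ + (-0.06823 - 0.3377i)|001⟩ + (-0.07798 - 0.2038i)|010⟩ + (0.07046 - 0.04465i)|011⟩ + 0.1097|100⟩ + (0.008303 + 0.04109i)|101⟩ + (0.00949 + 0.0248i)|110⟩ + (-0.008575 + 0.005433i)|111⟩

amp(|b₁b₂…⟩) = product of the factor amplitudes for bits b₁, b₂, …; only kets whose every factor amplitude is nonzero survive.
|000⟩: (-0.9927)(-0.9719)(-0.9341) = -0.9012
|001⟩: (-0.9927)(-0.9719)(-0.07072 - 0.35i) = (-0.06823 - 0.3377i)
|010⟩: (-0.9927)(-0.0841 - 0.2198i)(-0.9341) = (-0.07798 - 0.2038i)
|011⟩: (-0.9927)(-0.0841 - 0.2198i)(-0.07072 - 0.35i) = (0.07046 - 0.04465i)
|100⟩: (0.1208)(-0.9719)(-0.9341) = 0.1097
|101⟩: (0.1208)(-0.9719)(-0.07072 - 0.35i) = (0.008303 + 0.04109i)
|110⟩: (0.1208)(-0.0841 - 0.2198i)(-0.9341) = (0.00949 + 0.0248i)
|111⟩: (0.1208)(-0.0841 - 0.2198i)(-0.07072 - 0.35i) = (-0.008575 + 0.005433i)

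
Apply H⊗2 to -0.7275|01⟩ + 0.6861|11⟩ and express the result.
-0.0207|00⟩ + 0.0207|01⟩ - 0.7068|10⟩ + 0.7068|11⟩

H⊗2 gives amp(|y⟩) = (1/2) Σ_x (−1)^(x·y) amp(|x⟩), where x·y is the number of positions in which both x and y have a 1.
|00⟩: (-0.7275 + 0.6861)/2 = -0.0207
|01⟩: (0.7275 - 0.6861)/2 = 0.0207
|10⟩: (-0.7275 - 0.6861)/2 = -0.7068
|11⟩: (0.7275 + 0.6861)/2 = 0.7068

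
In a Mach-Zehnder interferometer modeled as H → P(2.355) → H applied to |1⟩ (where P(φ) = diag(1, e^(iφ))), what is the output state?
(0.8531 - 0.354i)|0⟩ + (0.1469 + 0.354i)|1⟩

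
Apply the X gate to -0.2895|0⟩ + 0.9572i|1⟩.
0.9572i|0⟩ - 0.2895|1⟩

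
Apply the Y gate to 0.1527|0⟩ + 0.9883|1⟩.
-0.9883i|0⟩ + 0.1527i|1⟩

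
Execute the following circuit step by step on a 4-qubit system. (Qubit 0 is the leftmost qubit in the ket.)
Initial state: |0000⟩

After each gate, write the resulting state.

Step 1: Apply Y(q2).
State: i|0010⟩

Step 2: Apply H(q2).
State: (1/√2)i|0000⟩ - (1/√2)i|0010⟩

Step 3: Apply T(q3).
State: (1/√2)i|0000⟩ - (1/√2)i|0010⟩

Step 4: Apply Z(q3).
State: (1/√2)i|0000⟩ - (1/√2)i|0010⟩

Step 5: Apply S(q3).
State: (1/√2)i|0000⟩ - (1/√2)i|0010⟩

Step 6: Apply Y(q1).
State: -1/√2|0100⟩ + 1/√2|0110⟩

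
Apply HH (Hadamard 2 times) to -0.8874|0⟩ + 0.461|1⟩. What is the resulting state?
-0.8874|0⟩ + 0.461|1⟩

H² = I, so an even number of Hadamards cancels: H^2 = I and the state is unchanged.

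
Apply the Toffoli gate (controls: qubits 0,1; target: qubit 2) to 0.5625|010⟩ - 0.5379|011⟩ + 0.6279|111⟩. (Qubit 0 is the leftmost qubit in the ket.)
0.5625|010⟩ - 0.5379|011⟩ + 0.6279|110⟩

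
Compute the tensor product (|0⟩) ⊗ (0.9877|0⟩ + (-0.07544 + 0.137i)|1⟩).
0.9877|00⟩ + (-0.07544 + 0.137i)|01⟩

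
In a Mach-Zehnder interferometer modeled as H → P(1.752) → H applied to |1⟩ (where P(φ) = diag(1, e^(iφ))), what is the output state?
(0.5901 - 0.4918i)|0⟩ + (0.4099 + 0.4918i)|1⟩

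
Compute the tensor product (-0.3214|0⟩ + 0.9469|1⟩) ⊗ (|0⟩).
-0.3214|00⟩ + 0.9469|10⟩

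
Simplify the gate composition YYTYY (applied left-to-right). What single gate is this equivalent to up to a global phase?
T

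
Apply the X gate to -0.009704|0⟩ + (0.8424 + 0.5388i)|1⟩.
(0.8424 + 0.5388i)|0⟩ - 0.009704|1⟩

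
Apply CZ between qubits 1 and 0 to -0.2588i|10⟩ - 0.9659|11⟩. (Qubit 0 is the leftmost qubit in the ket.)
-0.2588i|10⟩ + 0.9659|11⟩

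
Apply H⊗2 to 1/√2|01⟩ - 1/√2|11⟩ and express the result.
1/√2|10⟩ - 1/√2|11⟩

H⊗2 gives amp(|y⟩) = (1/2) Σ_x (−1)^(x·y) amp(|x⟩), where x·y is the number of positions in which both x and y have a 1.
|00⟩: (1/√2 - 1/√2)/2 = 0
|01⟩: (-1/√2 + 1/√2)/2 = 0
|10⟩: (1/√2 + 1/√2)/2 = 1/√2
|11⟩: (-1/√2 - 1/√2)/2 = -1/√2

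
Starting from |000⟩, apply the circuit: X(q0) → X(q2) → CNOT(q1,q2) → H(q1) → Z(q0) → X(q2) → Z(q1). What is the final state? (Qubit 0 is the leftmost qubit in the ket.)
-1/√2|100⟩ + 1/√2|110⟩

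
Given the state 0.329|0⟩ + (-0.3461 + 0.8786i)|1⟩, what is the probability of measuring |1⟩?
0.8917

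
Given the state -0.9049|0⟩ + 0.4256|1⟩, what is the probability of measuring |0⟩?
0.8188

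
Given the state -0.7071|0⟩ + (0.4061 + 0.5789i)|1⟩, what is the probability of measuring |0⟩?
0.5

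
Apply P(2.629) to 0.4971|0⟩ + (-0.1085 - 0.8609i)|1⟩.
0.4971|0⟩ + (0.5168 + 0.697i)|1⟩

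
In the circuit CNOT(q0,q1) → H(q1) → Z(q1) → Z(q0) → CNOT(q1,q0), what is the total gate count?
5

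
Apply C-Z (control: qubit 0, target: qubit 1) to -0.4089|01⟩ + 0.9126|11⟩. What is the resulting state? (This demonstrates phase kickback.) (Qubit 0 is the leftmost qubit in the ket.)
-0.4089|01⟩ - 0.9126|11⟩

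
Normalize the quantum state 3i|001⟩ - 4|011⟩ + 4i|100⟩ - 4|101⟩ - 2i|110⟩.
0.3841i|001⟩ - 0.5121|011⟩ + 0.5121i|100⟩ - 0.5121|101⟩ - 0.2561i|110⟩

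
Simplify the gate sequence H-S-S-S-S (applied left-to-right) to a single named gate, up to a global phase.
H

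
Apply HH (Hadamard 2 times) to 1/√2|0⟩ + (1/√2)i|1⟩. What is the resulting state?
1/√2|0⟩ + (1/√2)i|1⟩

H² = I, so an even number of Hadamards cancels: H^2 = I and the state is unchanged.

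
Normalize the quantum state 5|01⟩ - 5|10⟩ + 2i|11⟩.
0.6804|01⟩ - 0.6804|10⟩ + 0.2722i|11⟩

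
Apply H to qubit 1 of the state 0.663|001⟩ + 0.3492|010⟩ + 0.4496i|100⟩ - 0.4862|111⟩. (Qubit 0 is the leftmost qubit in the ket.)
0.2469|000⟩ + 0.4688|001⟩ - 0.2469|010⟩ + 0.4688|011⟩ + 0.3179i|100⟩ - 0.3438|101⟩ + 0.3179i|110⟩ + 0.3438|111⟩

H on qubit 1 mixes each pair of kets that differ only in qubit 1: amplitudes (a, b) of (|…0…⟩, |…1…⟩) become ((a + b)/√2, (a − b)/√2). Kets absent from the input have amplitude 0.
(|000⟩, |010⟩): (a, b) = (0, 0.3492) → (0.2469, -0.2469)
(|001⟩, |011⟩): (a, b) = (0.663, 0) → (0.4688, 0.4688)
(|100⟩, |110⟩): (a, b) = (0.4496i, 0) → (0.3179i, 0.3179i)
(|101⟩, |111⟩): (a, b) = (0, -0.4862) → (-0.3438, 0.3438)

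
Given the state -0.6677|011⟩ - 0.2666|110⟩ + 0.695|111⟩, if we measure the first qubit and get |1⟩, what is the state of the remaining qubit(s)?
-0.3582|10⟩ + 0.9337|11⟩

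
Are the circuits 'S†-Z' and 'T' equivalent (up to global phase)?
No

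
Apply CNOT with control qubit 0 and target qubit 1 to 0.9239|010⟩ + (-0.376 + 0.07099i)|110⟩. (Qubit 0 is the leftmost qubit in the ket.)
0.9239|010⟩ + (-0.376 + 0.07099i)|100⟩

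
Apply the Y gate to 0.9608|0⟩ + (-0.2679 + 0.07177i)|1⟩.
(0.07177 + 0.2679i)|0⟩ + 0.9608i|1⟩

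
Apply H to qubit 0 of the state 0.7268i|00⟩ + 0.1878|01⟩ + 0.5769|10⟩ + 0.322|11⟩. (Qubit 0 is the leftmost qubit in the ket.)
(0.4079 + 0.5139i)|00⟩ + 0.3605|01⟩ + (-0.4079 + 0.5139i)|10⟩ - 0.09489|11⟩

H on qubit 0 mixes each pair of kets that differ only in qubit 0: amplitudes (a, b) of (|…0…⟩, |…1…⟩) become ((a + b)/√2, (a − b)/√2). Kets absent from the input have amplitude 0.
(|00⟩, |10⟩): (a, b) = (0.7268i, 0.5769) → ((0.4079 + 0.5139i), (-0.4079 + 0.5139i))
(|01⟩, |11⟩): (a, b) = (0.1878, 0.322) → (0.3605, -0.09489)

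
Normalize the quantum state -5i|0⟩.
-i|0⟩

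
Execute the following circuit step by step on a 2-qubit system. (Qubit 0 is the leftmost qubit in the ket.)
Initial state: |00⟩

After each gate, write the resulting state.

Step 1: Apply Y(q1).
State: i|01⟩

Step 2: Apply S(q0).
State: i|01⟩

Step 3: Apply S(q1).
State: -|01⟩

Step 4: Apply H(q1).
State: -1/√2|00⟩ + 1/√2|01⟩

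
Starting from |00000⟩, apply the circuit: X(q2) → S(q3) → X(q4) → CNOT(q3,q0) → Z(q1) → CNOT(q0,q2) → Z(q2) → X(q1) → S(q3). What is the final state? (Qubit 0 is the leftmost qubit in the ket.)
-|01101⟩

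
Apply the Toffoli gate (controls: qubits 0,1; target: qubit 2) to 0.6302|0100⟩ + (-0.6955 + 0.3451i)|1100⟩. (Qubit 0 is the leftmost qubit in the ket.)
0.6302|0100⟩ + (-0.6955 + 0.3451i)|1110⟩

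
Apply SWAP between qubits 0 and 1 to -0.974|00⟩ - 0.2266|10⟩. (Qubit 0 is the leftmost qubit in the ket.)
-0.974|00⟩ - 0.2266|01⟩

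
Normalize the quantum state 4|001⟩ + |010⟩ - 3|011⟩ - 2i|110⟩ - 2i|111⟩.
0.686|001⟩ + 0.1715|010⟩ - 0.5145|011⟩ - 0.343i|110⟩ - 0.343i|111⟩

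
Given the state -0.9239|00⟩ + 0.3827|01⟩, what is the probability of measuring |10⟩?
0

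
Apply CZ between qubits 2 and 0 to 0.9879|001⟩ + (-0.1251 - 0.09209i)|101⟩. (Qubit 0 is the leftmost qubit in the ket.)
0.9879|001⟩ + (0.1251 + 0.09209i)|101⟩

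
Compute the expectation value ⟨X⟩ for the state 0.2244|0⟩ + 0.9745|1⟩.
0.4374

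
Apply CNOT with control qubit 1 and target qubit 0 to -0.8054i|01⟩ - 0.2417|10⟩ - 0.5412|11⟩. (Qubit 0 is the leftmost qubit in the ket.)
-0.5412|01⟩ - 0.2417|10⟩ - 0.8054i|11⟩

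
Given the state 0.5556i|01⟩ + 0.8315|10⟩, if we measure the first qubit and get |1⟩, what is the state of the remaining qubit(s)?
|0⟩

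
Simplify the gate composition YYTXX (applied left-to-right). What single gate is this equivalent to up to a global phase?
T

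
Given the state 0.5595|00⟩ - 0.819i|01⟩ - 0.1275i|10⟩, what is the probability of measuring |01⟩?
0.6708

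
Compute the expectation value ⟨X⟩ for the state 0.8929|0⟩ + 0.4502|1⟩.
0.804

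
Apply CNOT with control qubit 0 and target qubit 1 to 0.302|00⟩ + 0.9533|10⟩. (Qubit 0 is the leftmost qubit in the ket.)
0.302|00⟩ + 0.9533|11⟩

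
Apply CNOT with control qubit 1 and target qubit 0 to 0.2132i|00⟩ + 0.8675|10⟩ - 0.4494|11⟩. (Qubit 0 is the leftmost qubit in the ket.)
0.2132i|00⟩ - 0.4494|01⟩ + 0.8675|10⟩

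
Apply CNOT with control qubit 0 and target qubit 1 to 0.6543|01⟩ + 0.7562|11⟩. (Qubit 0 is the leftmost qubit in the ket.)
0.6543|01⟩ + 0.7562|10⟩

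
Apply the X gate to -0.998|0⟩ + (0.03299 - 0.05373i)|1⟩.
(0.03299 - 0.05373i)|0⟩ - 0.998|1⟩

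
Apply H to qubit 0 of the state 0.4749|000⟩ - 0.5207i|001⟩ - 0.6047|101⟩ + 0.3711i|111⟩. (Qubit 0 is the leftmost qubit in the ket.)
0.3358|000⟩ + (-0.4276 - 0.3682i)|001⟩ + 0.2624i|011⟩ + 0.3358|100⟩ + (0.4276 - 0.3682i)|101⟩ - 0.2624i|111⟩

H on qubit 0 mixes each pair of kets that differ only in qubit 0: amplitudes (a, b) of (|…0…⟩, |…1…⟩) become ((a + b)/√2, (a − b)/√2). Kets absent from the input have amplitude 0.
(|000⟩, |100⟩): (a, b) = (0.4749, 0) → (0.3358, 0.3358)
(|001⟩, |101⟩): (a, b) = (-0.5207i, -0.6047) → ((-0.4276 - 0.3682i), (0.4276 - 0.3682i))
(|011⟩, |111⟩): (a, b) = (0, 0.3711i) → (0.2624i, -0.2624i)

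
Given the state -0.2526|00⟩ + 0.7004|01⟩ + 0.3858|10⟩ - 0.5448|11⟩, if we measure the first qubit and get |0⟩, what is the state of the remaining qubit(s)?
-0.3393|0⟩ + 0.9407|1⟩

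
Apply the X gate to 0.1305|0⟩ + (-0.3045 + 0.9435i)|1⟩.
(-0.3045 + 0.9435i)|0⟩ + 0.1305|1⟩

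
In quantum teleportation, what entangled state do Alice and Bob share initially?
Bell state |Φ+⟩ = (|00⟩ + |11⟩)/√2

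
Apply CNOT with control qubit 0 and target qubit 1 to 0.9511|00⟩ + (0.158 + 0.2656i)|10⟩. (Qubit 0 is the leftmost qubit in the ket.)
0.9511|00⟩ + (0.158 + 0.2656i)|11⟩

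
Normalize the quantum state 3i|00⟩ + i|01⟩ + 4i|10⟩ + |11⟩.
(1/√3)i|00⟩ + 0.1925i|01⟩ + 0.7698i|10⟩ + 0.1925|11⟩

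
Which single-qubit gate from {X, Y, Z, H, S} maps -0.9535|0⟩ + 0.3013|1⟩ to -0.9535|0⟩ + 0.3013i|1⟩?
S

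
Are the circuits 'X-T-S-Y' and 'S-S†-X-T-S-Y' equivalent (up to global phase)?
Yes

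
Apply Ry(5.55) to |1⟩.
-0.3584|0⟩ - 0.9336|1⟩

Ry(5.55) = [[cos(θ/2), −sin(θ/2)], [sin(θ/2), cos(θ/2)]]; θ = 5.55, cos(θ/2) ≈ -0.933554, sin(θ/2) ≈ 0.358437.
With a = amp(|0⟩) = 0 and b = amp(|1⟩) = 1:
new amp(|0⟩) = (-0.933554)·a + (-0.358437)·b = -0.3584
new amp(|1⟩) = (0.358437)·a + (-0.933554)·b = -0.9336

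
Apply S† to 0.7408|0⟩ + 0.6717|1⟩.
0.7408|0⟩ - 0.6717i|1⟩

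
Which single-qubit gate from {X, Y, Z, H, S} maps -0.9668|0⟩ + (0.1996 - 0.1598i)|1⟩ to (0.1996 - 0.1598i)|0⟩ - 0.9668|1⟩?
X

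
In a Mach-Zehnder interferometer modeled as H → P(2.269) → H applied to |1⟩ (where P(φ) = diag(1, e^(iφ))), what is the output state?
(0.8214 - 0.383i)|0⟩ + (0.1786 + 0.383i)|1⟩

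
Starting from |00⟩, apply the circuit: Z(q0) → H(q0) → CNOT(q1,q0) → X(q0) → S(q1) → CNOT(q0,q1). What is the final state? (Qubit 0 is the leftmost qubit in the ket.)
1/√2|00⟩ + 1/√2|11⟩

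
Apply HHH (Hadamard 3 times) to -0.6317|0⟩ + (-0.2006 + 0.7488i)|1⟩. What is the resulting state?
(-0.5885 + 0.5295i)|0⟩ + (-0.3048 - 0.5295i)|1⟩

H² = I, so H^3 = H: a single Hadamard. With (a, b) = (-0.6317, (-0.2006 + 0.7488i)), H gives ((a + b)/√2, (a − b)/√2) = ((-0.5885 + 0.5295i), (-0.3048 - 0.5295i)).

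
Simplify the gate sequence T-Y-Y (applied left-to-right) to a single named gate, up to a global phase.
T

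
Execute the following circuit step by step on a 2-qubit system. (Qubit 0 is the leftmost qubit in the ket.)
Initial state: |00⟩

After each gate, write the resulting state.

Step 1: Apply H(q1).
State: 1/√2|00⟩ + 1/√2|01⟩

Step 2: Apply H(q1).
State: |00⟩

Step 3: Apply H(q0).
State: 1/√2|00⟩ + 1/√2|10⟩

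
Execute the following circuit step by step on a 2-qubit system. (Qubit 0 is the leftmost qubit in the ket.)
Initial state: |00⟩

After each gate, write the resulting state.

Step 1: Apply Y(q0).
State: i|10⟩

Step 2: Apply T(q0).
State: (-1/√2 + (1/√2)i)|10⟩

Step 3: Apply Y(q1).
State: (-1/√2 - (1/√2)i)|11⟩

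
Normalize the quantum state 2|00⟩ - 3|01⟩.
0.5547|00⟩ - 0.8321|01⟩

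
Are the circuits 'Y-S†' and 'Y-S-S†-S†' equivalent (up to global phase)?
Yes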